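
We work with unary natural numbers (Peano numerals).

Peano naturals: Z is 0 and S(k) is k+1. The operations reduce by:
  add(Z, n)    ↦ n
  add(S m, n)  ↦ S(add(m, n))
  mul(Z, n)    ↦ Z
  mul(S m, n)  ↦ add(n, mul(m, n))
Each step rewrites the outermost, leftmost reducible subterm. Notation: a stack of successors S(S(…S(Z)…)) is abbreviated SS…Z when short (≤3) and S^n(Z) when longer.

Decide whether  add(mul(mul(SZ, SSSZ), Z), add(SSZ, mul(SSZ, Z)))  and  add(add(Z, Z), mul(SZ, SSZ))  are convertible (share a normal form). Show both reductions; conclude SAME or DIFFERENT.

Answer: SAME — A ⇓ SSZ, B ⇓ SSZ

Reduction:
Term A:
  start: add(mul(mul(SZ, SSSZ), Z), add(SSZ, mul(SSZ, Z)))
  [1] add(mul(add(SSSZ, mul(Z, SSSZ)), Z), add(SSZ, mul(SSZ, Z)))
  [2] add(mul(S(add(SSZ, mul(Z, SSSZ))), Z), add(SSZ, mul(SSZ, Z)))
  [3] add(add(Z, mul(add(SSZ, mul(Z, SSSZ)), Z)), add(SSZ, mul(SSZ, Z)))
  [4] add(mul(add(SSZ, mul(Z, SSSZ)), Z), add(SSZ, mul(SSZ, Z)))
  [5] add(mul(S(add(SZ, mul(Z, SSSZ))), Z), add(SSZ, mul(SSZ, Z)))
  [6] add(add(Z, mul(add(SZ, mul(Z, SSSZ)), Z)), add(SSZ, mul(SSZ, Z)))
  [7] add(mul(add(SZ, mul(Z, SSSZ)), Z), add(SSZ, mul(SSZ, Z)))
  [8] add(mul(S(add(Z, mul(Z, SSSZ))), Z), add(SSZ, mul(SSZ, Z)))
  [9] add(add(Z, mul(add(Z, mul(Z, SSSZ)), Z)), add(SSZ, mul(SSZ, Z)))
  [10] add(mul(add(Z, mul(Z, SSSZ)), Z), add(SSZ, mul(SSZ, Z)))
  [11] add(mul(mul(Z, SSSZ), Z), add(SSZ, mul(SSZ, Z)))
  [12] add(mul(Z, Z), add(SSZ, mul(SSZ, Z)))
  [13] add(Z, add(SSZ, mul(SSZ, Z)))
  [14] add(SSZ, mul(SSZ, Z))
  [15] S(add(SZ, mul(SSZ, Z)))
  [16] S(S(add(Z, mul(SSZ, Z))))
  [17] S(S(mul(SSZ, Z)))
  [18] S(S(add(Z, mul(SZ, Z))))
  [19] S(S(mul(SZ, Z)))
  [20] S(S(add(Z, mul(Z, Z))))
  [21] S(S(mul(Z, Z)))
  [22] SSZ

Term B:
  start: add(add(Z, Z), mul(SZ, SSZ))
  [1] add(Z, mul(SZ, SSZ))
  [2] mul(SZ, SSZ)
  [3] add(SSZ, mul(Z, SSZ))
  [4] S(add(SZ, mul(Z, SSZ)))
  [5] S(S(add(Z, mul(Z, SSZ))))
  [6] S(S(mul(Z, SSZ)))
  [7] SSZ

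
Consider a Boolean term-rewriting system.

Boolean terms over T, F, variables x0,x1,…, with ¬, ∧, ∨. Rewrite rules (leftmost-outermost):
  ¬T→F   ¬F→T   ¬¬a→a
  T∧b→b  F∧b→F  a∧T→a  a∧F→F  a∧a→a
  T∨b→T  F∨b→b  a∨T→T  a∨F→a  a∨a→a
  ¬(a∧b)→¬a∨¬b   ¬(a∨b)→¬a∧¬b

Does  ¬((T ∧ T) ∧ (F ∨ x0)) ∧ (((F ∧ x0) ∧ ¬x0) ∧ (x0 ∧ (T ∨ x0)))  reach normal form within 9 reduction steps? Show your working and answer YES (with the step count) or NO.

Answer: NO — after 9 steps the term is ¬x0 ∧ ((F ∧ ¬x0) ∧ (x0 ∧ (T ∨ x0))), not yet normal

Working:
  start: ¬((T ∧ T) ∧ (F ∨ x0)) ∧ (((F ∧ x0) ∧ ¬x0) ∧ (x0 ∧ (T ∨ x0)))
  [1] (¬(T ∧ T) ∨ ¬(F ∨ x0)) ∧ (((F ∧ x0) ∧ ¬x0) ∧ (x0 ∧ (T ∨ x0)))
  [2] ((¬T ∨ ¬T) ∨ ¬(F ∨ x0)) ∧ (((F ∧ x0) ∧ ¬x0) ∧ (x0 ∧ (T ∨ x0)))
  [3] (¬T ∨ ¬(F ∨ x0)) ∧ (((F ∧ x0) ∧ ¬x0) ∧ (x0 ∧ (T ∨ x0)))
  [4] (F ∨ ¬(F ∨ x0)) ∧ (((F ∧ x0) ∧ ¬x0) ∧ (x0 ∧ (T ∨ x0)))
  [5] ¬(F ∨ x0) ∧ (((F ∧ x0) ∧ ¬x0) ∧ (x0 ∧ (T ∨ x0)))
  [6] (¬F ∧ ¬x0) ∧ (((F ∧ x0) ∧ ¬x0) ∧ (x0 ∧ (T ∨ x0)))
  [7] (T ∧ ¬x0) ∧ (((F ∧ x0) ∧ ¬x0) ∧ (x0 ∧ (T ∨ x0)))
  [8] ¬x0 ∧ (((F ∧ x0) ∧ ¬x0) ∧ (x0 ∧ (T ∨ x0)))
  [9] ¬x0 ∧ ((F ∧ ¬x0) ∧ (x0 ∧ (T ∨ x0)))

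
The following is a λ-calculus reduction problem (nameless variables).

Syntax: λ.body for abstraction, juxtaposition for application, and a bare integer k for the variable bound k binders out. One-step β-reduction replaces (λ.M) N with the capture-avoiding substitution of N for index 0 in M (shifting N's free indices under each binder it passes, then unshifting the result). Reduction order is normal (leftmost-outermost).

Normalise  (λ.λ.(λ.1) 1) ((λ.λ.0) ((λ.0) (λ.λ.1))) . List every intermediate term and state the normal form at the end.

  start: (λ.λ.(λ.1) 1) ((λ.λ.0) ((λ.0) (λ.λ.1)))
  [1] λ.(λ.1) ((λ.λ.0) ((λ.0) (λ.λ.1)))
  [2] λ.0

Answer: normal form = λ.0  (in 2 steps)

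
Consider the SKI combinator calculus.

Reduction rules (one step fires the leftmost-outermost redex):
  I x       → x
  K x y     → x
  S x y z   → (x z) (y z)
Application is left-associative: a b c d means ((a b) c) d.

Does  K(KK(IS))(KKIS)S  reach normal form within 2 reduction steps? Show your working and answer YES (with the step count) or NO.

Answer: YES — reaches normal form KS in 2 ≤ 2 steps

Working:
  start: K(KK(IS))(KKIS)S
  step 1: KK(IS)S
  step 2: KS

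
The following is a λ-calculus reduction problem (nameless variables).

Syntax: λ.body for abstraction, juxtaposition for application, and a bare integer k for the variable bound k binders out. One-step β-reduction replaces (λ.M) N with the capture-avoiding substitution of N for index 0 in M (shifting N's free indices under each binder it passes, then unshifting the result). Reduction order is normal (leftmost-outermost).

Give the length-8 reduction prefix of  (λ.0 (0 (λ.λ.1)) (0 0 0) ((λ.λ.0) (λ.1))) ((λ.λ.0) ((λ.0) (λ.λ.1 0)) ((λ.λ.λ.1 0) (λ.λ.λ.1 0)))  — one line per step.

  start: (λ.0 (0 (λ.λ.1)) (0 0 0) ((λ.λ.0) (λ.1))) ((λ.λ.0) ((λ.0) (λ.λ.1 0)) ((λ.λ.λ.1 0) (λ.λ.λ.1 0)))
  [1] (λ.λ.0) ((λ.0) (λ.λ.1 0)) ((λ.λ.λ.1 0) (λ.λ.λ.1 0)) ((λ.λ.0) ((λ.0) (λ.λ.1 0)) ((λ.λ.λ.1 0) (λ.λ.λ.1 0)) (λ.λ.1)) ((λ.λ.0) ((λ.0) (λ.λ.1 0)) ((λ.λ.λ.1 0) (λ.λ.λ.1 0)) ((λ.λ.0) ((λ.0) (λ.λ.1 0)) ((λ.λ.λ.1 0) (λ.λ.λ.1 0))) ((λ.λ.0) ((λ.0) (λ.λ.1 0)) ((λ.λ.λ.1 0) (λ.λ.λ.1 0)))) ((λ.λ.0) (λ.(λ.λ.0) ((λ.0) (λ.λ.1 0)) ((λ.λ.λ.1 0) (λ.λ.λ.1 0))))
  [2] (λ.0) ((λ.λ.λ.1 0) (λ.λ.λ.1 0)) ((λ.λ.0) ((λ.0) (λ.λ.1 0)) ((λ.λ.λ.1 0) (λ.λ.λ.1 0)) (λ.λ.1)) ((λ.λ.0) ((λ.0) (λ.λ.1 0)) ((λ.λ.λ.1 0) (λ.λ.λ.1 0)) ((λ.λ.0) ((λ.0) (λ.λ.1 0)) ((λ.λ.λ.1 0) (λ.λ.λ.1 0))) ((λ.λ.0) ((λ.0) (λ.λ.1 0)) ((λ.λ.λ.1 0) (λ.λ.λ.1 0)))) ((λ.λ.0) (λ.(λ.λ.0) ((λ.0) (λ.λ.1 0)) ((λ.λ.λ.1 0) (λ.λ.λ.1 0))))
  [3] (λ.λ.λ.1 0) (λ.λ.λ.1 0) ((λ.λ.0) ((λ.0) (λ.λ.1 0)) ((λ.λ.λ.1 0) (λ.λ.λ.1 0)) (λ.λ.1)) ((λ.λ.0) ((λ.0) (λ.λ.1 0)) ((λ.λ.λ.1 0) (λ.λ.λ.1 0)) ((λ.λ.0) ((λ.0) (λ.λ.1 0)) ((λ.λ.λ.1 0) (λ.λ.λ.1 0))) ((λ.λ.0) ((λ.0) (λ.λ.1 0)) ((λ.λ.λ.1 0) (λ.λ.λ.1 0)))) ((λ.λ.0) (λ.(λ.λ.0) ((λ.0) (λ.λ.1 0)) ((λ.λ.λ.1 0) (λ.λ.λ.1 0))))
  [4] (λ.λ.1 0) ((λ.λ.0) ((λ.0) (λ.λ.1 0)) ((λ.λ.λ.1 0) (λ.λ.λ.1 0)) (λ.λ.1)) ((λ.λ.0) ((λ.0) (λ.λ.1 0)) ((λ.λ.λ.1 0) (λ.λ.λ.1 0)) ((λ.λ.0) ((λ.0) (λ.λ.1 0)) ((λ.λ.λ.1 0) (λ.λ.λ.1 0))) ((λ.λ.0) ((λ.0) (λ.λ.1 0)) ((λ.λ.λ.1 0) (λ.λ.λ.1 0)))) ((λ.λ.0) (λ.(λ.λ.0) ((λ.0) (λ.λ.1 0)) ((λ.λ.λ.1 0) (λ.λ.λ.1 0))))
  [5] (λ.(λ.λ.0) ((λ.0) (λ.λ.1 0)) ((λ.λ.λ.1 0) (λ.λ.λ.1 0)) (λ.λ.1) 0) ((λ.λ.0) ((λ.0) (λ.λ.1 0)) ((λ.λ.λ.1 0) (λ.λ.λ.1 0)) ((λ.λ.0) ((λ.0) (λ.λ.1 0)) ((λ.λ.λ.1 0) (λ.λ.λ.1 0))) ((λ.λ.0) ((λ.0) (λ.λ.1 0)) ((λ.λ.λ.1 0) (λ.λ.λ.1 0)))) ((λ.λ.0) (λ.(λ.λ.0) ((λ.0) (λ.λ.1 0)) ((λ.λ.λ.1 0) (λ.λ.λ.1 0))))
  [6] (λ.λ.0) ((λ.0) (λ.λ.1 0)) ((λ.λ.λ.1 0) (λ.λ.λ.1 0)) (λ.λ.1) ((λ.λ.0) ((λ.0) (λ.λ.1 0)) ((λ.λ.λ.1 0) (λ.λ.λ.1 0)) ((λ.λ.0) ((λ.0) (λ.λ.1 0)) ((λ.λ.λ.1 0) (λ.λ.λ.1 0))) ((λ.λ.0) ((λ.0) (λ.λ.1 0)) ((λ.λ.λ.1 0) (λ.λ.λ.1 0)))) ((λ.λ.0) (λ.(λ.λ.0) ((λ.0) (λ.λ.1 0)) ((λ.λ.λ.1 0) (λ.λ.λ.1 0))))
  [7] (λ.0) ((λ.λ.λ.1 0) (λ.λ.λ.1 0)) (λ.λ.1) ((λ.λ.0) ((λ.0) (λ.λ.1 0)) ((λ.λ.λ.1 0) (λ.λ.λ.1 0)) ((λ.λ.0) ((λ.0) (λ.λ.1 0)) ((λ.λ.λ.1 0) (λ.λ.λ.1 0))) ((λ.λ.0) ((λ.0) (λ.λ.1 0)) ((λ.λ.λ.1 0) (λ.λ.λ.1 0)))) ((λ.λ.0) (λ.(λ.λ.0) ((λ.0) (λ.λ.1 0)) ((λ.λ.λ.1 0) (λ.λ.λ.1 0))))
  [8] (λ.λ.λ.1 0) (λ.λ.λ.1 0) (λ.λ.1) ((λ.λ.0) ((λ.0) (λ.λ.1 0)) ((λ.λ.λ.1 0) (λ.λ.λ.1 0)) ((λ.λ.0) ((λ.0) (λ.λ.1 0)) ((λ.λ.λ.1 0) (λ.λ.λ.1 0))) ((λ.λ.0) ((λ.0) (λ.λ.1 0)) ((λ.λ.λ.1 0) (λ.λ.λ.1 0)))) ((λ.λ.0) (λ.(λ.λ.0) ((λ.0) (λ.λ.1 0)) ((λ.λ.λ.1 0) (λ.λ.λ.1 0))))

Answer: after 8 steps: (λ.λ.λ.1 0) (λ.λ.λ.1 0) (λ.λ.1) ((λ.λ.0) ((λ.0) (λ.λ.1 0)) ((λ.λ.λ.1 0) (λ.λ.λ.1 0)) ((λ.λ.0) ((λ.0) (λ.λ.1 0)) ((λ.λ.λ.1 0) (λ.λ.λ.1 0))) ((λ.λ.0) ((λ.0) (λ.λ.1 0)) ((λ.λ.λ.1 0) (λ.λ.λ.1 0)))) ((λ.λ.0) (λ.(λ.λ.0) ((λ.0) (λ.λ.1 0)) ((λ.λ.λ.1 0) (λ.λ.λ.1 0))))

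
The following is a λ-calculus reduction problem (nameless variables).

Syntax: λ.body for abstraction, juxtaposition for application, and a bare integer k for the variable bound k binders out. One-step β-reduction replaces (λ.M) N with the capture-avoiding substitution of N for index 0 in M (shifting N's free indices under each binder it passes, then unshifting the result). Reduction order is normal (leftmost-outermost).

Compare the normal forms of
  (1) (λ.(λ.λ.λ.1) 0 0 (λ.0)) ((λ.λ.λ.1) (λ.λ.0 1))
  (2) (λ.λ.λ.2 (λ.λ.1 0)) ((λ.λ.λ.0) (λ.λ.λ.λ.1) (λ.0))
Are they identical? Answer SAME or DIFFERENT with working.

Term A:
  start: (λ.(λ.λ.λ.1) 0 0 (λ.0)) ((λ.λ.λ.1) (λ.λ.0 1))
  [1] (λ.λ.λ.1) ((λ.λ.λ.1) (λ.λ.0 1)) ((λ.λ.λ.1) (λ.λ.0 1)) (λ.0)
  [2] (λ.λ.1) ((λ.λ.λ.1) (λ.λ.0 1)) (λ.0)
  [3] (λ.(λ.λ.λ.1) (λ.λ.0 1)) (λ.0)
  [4] (λ.λ.λ.1) (λ.λ.0 1)
  [5] λ.λ.1

Term B:
  start: (λ.λ.λ.2 (λ.λ.1 0)) ((λ.λ.λ.0) (λ.λ.λ.λ.1) (λ.0))
  [1] λ.λ.(λ.λ.λ.0) (λ.λ.λ.λ.1) (λ.0) (λ.λ.1 0)
  [2] λ.λ.(λ.λ.0) (λ.0) (λ.λ.1 0)
  [3] λ.λ.(λ.0) (λ.λ.1 0)
  [4] λ.λ.λ.λ.1 0

Answer: DIFFERENT — A ⇓ λ.λ.1, B ⇓ λ.λ.λ.λ.1 0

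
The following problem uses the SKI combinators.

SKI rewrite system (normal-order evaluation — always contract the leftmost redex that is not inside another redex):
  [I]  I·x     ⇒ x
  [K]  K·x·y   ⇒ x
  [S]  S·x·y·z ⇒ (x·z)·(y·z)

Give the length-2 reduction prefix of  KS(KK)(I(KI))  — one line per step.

  start: KS(KK)(I(KI))
  [1] S(I(KI))
  [2] S(KI)

Answer: after 2 steps: S(KI)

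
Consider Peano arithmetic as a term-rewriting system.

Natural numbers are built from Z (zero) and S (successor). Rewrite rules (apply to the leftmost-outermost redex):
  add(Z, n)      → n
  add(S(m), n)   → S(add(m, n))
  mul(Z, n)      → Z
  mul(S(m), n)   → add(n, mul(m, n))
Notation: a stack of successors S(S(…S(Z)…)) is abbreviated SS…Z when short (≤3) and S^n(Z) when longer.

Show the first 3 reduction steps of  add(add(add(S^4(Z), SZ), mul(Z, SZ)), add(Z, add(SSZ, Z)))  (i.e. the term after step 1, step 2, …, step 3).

  start: add(add(add(S^4(Z), SZ), mul(Z, SZ)), add(Z, add(SSZ, Z)))
  →1  add(add(S(add(SSSZ, SZ)), mul(Z, SZ)), add(Z, add(SSZ, Z)))
  →2  add(S(add(add(SSSZ, SZ), mul(Z, SZ))), add(Z, add(SSZ, Z)))
  →3  S(add(add(add(SSSZ, SZ), mul(Z, SZ)), add(Z, add(SSZ, Z))))

Answer: after 3 steps: S(add(add(add(SSSZ, SZ), mul(Z, SZ)), add(Z, add(SSZ, Z))))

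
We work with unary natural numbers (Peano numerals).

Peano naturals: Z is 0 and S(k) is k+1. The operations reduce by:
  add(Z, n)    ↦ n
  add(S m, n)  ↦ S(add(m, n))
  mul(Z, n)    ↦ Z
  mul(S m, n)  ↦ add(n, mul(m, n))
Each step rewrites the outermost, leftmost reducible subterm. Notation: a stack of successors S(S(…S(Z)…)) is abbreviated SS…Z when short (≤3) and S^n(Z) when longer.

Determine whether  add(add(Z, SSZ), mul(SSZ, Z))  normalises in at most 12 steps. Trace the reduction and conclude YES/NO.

Answer: YES — reaches normal form SSZ in 9 ≤ 12 steps

Reduction:
  start: add(add(Z, SSZ), mul(SSZ, Z))
  →1  add(SSZ, mul(SSZ, Z))
  →2  S(add(SZ, mul(SSZ, Z)))
  →3  S(S(add(Z, mul(SSZ, Z))))
  →4  S(S(mul(SSZ, Z)))
  →5  S(S(add(Z, mul(SZ, Z))))
  →6  S(S(mul(SZ, Z)))
  →7  S(S(add(Z, mul(Z, Z))))
  →8  S(S(mul(Z, Z)))
  →9  SSZ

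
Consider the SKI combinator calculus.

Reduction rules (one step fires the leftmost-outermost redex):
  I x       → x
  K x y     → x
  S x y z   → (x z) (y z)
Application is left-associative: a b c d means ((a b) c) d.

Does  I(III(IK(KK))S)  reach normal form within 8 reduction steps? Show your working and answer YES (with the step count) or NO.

Answer: YES — reaches normal form KK in 6 ≤ 8 steps

Derivation:
  start: I(III(IK(KK))S)
  →1  III(IK(KK))S
  →2  II(IK(KK))S
  →3  I(IK(KK))S
  →4  IK(KK)S
  →5  K(KK)S
  →6  KK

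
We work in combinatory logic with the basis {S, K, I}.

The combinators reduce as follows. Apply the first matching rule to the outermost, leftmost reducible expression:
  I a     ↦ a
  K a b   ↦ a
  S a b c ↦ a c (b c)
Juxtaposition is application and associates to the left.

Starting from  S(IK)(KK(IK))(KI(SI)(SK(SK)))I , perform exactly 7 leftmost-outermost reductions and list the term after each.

Answer: after 7 steps: I

Reduction:
  start: S(IK)(KK(IK))(KI(SI)(SK(SK)))I
  →1  IK(KI(SI)(SK(SK)))(KK(IK)(KI(SI)(SK(SK))))I
  →2  K(KI(SI)(SK(SK)))(KK(IK)(KI(SI)(SK(SK))))I
  →3  KI(SI)(SK(SK))I
  →4  I(SK(SK))I
  →5  SK(SK)I
  →6  KI(SKI)
  →7  I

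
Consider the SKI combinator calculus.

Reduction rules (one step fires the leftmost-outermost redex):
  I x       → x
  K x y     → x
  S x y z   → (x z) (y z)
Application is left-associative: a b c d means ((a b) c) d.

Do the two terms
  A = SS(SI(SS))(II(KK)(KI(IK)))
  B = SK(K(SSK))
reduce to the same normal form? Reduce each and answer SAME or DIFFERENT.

Term A:
  start: SS(SI(SS))(II(KK)(KI(IK)))
  →1  S(II(KK)(KI(IK)))(SI(SS)(II(KK)(KI(IK))))
  →2  S(I(KK)(KI(IK)))(SI(SS)(II(KK)(KI(IK))))
  →3  S(KK(KI(IK)))(SI(SS)(II(KK)(KI(IK))))
  →4  SK(SI(SS)(II(KK)(KI(IK))))
  →5  SK(I(II(KK)(KI(IK)))(SS(II(KK)(KI(IK)))))
  →6  SK(II(KK)(KI(IK))(SS(II(KK)(KI(IK)))))
  →7  SK(I(KK)(KI(IK))(SS(II(KK)(KI(IK)))))
  →8  SK(KK(KI(IK))(SS(II(KK)(KI(IK)))))
  →9  SK(K(SS(II(KK)(KI(IK)))))
  →10  SK(K(SS(I(KK)(KI(IK)))))
  →11  SK(K(SS(KK(KI(IK)))))
  →12  SK(K(SSK))

Term B:
  start: SK(K(SSK))

Answer: SAME — A ⇓ SK(K(SSK)), B ⇓ SK(K(SSK))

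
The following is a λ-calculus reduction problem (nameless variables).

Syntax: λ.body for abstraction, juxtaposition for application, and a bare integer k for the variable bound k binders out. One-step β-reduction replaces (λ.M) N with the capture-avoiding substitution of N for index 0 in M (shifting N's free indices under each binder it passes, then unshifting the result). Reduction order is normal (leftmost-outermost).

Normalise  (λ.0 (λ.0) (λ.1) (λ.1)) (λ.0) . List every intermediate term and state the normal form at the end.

  start: (λ.0 (λ.0) (λ.1) (λ.1)) (λ.0)
  →1  (λ.0) (λ.0) (λ.λ.0) (λ.λ.0)
  →2  (λ.0) (λ.λ.0) (λ.λ.0)
  →3  (λ.λ.0) (λ.λ.0)
  →4  λ.0

Answer: normal form = λ.0  (in 4 steps)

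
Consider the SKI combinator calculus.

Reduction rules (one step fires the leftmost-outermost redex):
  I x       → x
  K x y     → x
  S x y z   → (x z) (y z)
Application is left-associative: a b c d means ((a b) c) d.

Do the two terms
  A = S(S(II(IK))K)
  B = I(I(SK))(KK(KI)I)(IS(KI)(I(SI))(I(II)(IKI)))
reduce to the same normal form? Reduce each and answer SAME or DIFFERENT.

Answer: DIFFERENT — A ⇓ S(SKK), B ⇓ SI(KI)

Reduction:
Term A:
  start: S(S(II(IK))K)
  [1] S(S(I(IK))K)
  [2] S(S(IK)K)
  [3] S(SKK)

Term B:
  start: I(I(SK))(KK(KI)I)(IS(KI)(I(SI))(I(II)(IKI)))
  [1] I(SK)(KK(KI)I)(IS(KI)(I(SI))(I(II)(IKI)))
  [2] SK(KK(KI)I)(IS(KI)(I(SI))(I(II)(IKI)))
  [3] K(IS(KI)(I(SI))(I(II)(IKI)))(KK(KI)I(IS(KI)(I(SI))(I(II)(IKI))))
  [4] IS(KI)(I(SI))(I(II)(IKI))
  [5] S(KI)(I(SI))(I(II)(IKI))
  [6] KI(I(II)(IKI))(I(SI)(I(II)(IKI)))
  [7] I(I(SI)(I(II)(IKI)))
  [8] I(SI)(I(II)(IKI))
  [9] SI(I(II)(IKI))
  [10] SI(II(IKI))
  [11] SI(I(IKI))
  [12] SI(IKI)
  [13] SI(KI)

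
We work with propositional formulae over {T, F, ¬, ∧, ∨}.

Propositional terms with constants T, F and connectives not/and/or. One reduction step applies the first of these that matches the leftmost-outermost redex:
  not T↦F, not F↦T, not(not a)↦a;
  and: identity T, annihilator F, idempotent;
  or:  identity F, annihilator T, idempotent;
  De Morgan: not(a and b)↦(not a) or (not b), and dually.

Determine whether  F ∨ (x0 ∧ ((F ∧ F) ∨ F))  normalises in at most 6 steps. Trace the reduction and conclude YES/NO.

Answer: YES — reaches normal form F in 4 ≤ 6 steps

Working:
  start: F ∨ (x0 ∧ ((F ∧ F) ∨ F))
  step 1: x0 ∧ ((F ∧ F) ∨ F)
  step 2: x0 ∧ (F ∧ F)
  step 3: x0 ∧ F
  step 4: F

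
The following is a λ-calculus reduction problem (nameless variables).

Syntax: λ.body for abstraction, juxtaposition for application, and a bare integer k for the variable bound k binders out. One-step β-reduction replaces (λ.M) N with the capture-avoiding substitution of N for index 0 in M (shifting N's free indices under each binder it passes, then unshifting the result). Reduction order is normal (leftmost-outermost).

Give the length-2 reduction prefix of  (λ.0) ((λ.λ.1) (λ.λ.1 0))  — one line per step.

Answer: after 2 steps: λ.λ.λ.1 0

Derivation:
  start: (λ.0) ((λ.λ.1) (λ.λ.1 0))
  [1] (λ.λ.1) (λ.λ.1 0)
  [2] λ.λ.λ.1 0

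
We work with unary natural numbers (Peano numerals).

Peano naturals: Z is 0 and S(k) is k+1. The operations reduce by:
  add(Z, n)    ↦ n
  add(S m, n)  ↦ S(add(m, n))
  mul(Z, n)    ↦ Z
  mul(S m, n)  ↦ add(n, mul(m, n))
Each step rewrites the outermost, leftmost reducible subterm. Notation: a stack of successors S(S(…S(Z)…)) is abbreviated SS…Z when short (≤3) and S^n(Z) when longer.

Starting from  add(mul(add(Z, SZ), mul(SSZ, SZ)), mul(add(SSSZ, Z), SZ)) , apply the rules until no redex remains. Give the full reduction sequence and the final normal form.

  start: add(mul(add(Z, SZ), mul(SSZ, SZ)), mul(add(SSSZ, Z), SZ))
  →1  add(mul(SZ, mul(SSZ, SZ)), mul(add(SSSZ, Z), SZ))
  →2  add(add(mul(SSZ, SZ), mul(Z, mul(SSZ, SZ))), mul(add(SSSZ, Z), SZ))
  →3  add(add(add(SZ, mul(SZ, SZ)), mul(Z, mul(SSZ, SZ))), mul(add(SSSZ, Z), SZ))
  →4  add(add(S(add(Z, mul(SZ, SZ))), mul(Z, mul(SSZ, SZ))), mul(add(SSSZ, Z), SZ))
  →5  add(S(add(add(Z, mul(SZ, SZ)), mul(Z, mul(SSZ, SZ)))), mul(add(SSSZ, Z), SZ))
  →6  S(add(add(add(Z, mul(SZ, SZ)), mul(Z, mul(SSZ, SZ))), mul(add(SSSZ, Z), SZ)))
  →7  S(add(add(mul(SZ, SZ), mul(Z, mul(SSZ, SZ))), mul(add(SSSZ, Z), SZ)))
  →8  S(add(add(add(SZ, mul(Z, SZ)), mul(Z, mul(SSZ, SZ))), mul(add(SSSZ, Z), SZ)))
  →9  S(add(add(S(add(Z, mul(Z, SZ))), mul(Z, mul(SSZ, SZ))), mul(add(SSSZ, Z), SZ)))
  →10  S(add(S(add(add(Z, mul(Z, SZ)), mul(Z, mul(SSZ, SZ)))), mul(add(SSSZ, Z), SZ)))
  →11  S(S(add(add(add(Z, mul(Z, SZ)), mul(Z, mul(SSZ, SZ))), mul(add(SSSZ, Z), SZ))))
  →12  S(S(add(add(mul(Z, SZ), mul(Z, mul(SSZ, SZ))), mul(add(SSSZ, Z), SZ))))
  →13  S(S(add(add(Z, mul(Z, mul(SSZ, SZ))), mul(add(SSSZ, Z), SZ))))
  →14  S(S(add(mul(Z, mul(SSZ, SZ)), mul(add(SSSZ, Z), SZ))))
  →15  S(S(add(Z, mul(add(SSSZ, Z), SZ))))
  →16  S(S(mul(add(SSSZ, Z), SZ)))
  →17  S(S(mul(S(add(SSZ, Z)), SZ)))
  →18  S(S(add(SZ, mul(add(SSZ, Z), SZ))))
  →19  S(S(S(add(Z, mul(add(SSZ, Z), SZ)))))
  →20  S(S(S(mul(add(SSZ, Z), SZ))))
  →21  S(S(S(mul(S(add(SZ, Z)), SZ))))
  →22  S(S(S(add(SZ, mul(add(SZ, Z), SZ)))))
  →23  S(S(S(S(add(Z, mul(add(SZ, Z), SZ))))))
  →24  S(S(S(S(mul(add(SZ, Z), SZ)))))
  →25  S(S(S(S(mul(S(add(Z, Z)), SZ)))))
  →26  S(S(S(S(add(SZ, mul(add(Z, Z), SZ))))))
  →27  S(S(S(S(S(add(Z, mul(add(Z, Z), SZ)))))))
  →28  S(S(S(S(S(mul(add(Z, Z), SZ))))))
  →29  S(S(S(S(S(mul(Z, SZ))))))
  →30  S^5(Z)

Answer: normal form = S^5(Z)  (in 30 steps)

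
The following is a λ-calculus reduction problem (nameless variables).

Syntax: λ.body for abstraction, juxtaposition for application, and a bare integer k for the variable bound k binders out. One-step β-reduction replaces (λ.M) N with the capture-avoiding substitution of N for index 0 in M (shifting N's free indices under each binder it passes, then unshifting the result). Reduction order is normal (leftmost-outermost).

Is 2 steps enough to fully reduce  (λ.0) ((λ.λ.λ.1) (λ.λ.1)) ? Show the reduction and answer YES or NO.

Answer: YES — reaches normal form λ.λ.1 in 2 ≤ 2 steps

Working:
  start: (λ.0) ((λ.λ.λ.1) (λ.λ.1))
  step 1: (λ.λ.λ.1) (λ.λ.1)
  step 2: λ.λ.1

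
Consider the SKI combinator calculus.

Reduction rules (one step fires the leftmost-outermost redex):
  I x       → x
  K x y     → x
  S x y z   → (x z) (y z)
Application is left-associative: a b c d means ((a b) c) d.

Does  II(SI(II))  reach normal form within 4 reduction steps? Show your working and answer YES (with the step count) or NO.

  start: II(SI(II))
  →1  I(SI(II))
  →2  SI(II)
  →3  SII

Answer: YES — reaches normal form SII in 3 ≤ 4 steps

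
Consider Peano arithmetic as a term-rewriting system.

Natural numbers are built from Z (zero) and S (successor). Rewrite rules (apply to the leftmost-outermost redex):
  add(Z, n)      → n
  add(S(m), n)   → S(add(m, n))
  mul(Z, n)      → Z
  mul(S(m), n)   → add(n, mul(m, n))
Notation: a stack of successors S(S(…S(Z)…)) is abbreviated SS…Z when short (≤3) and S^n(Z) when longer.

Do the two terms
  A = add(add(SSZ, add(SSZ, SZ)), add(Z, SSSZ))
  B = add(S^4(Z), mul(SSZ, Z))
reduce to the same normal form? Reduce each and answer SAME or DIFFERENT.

Term A:
  start: add(add(SSZ, add(SSZ, SZ)), add(Z, SSSZ))
  step 1: add(S(add(SZ, add(SSZ, SZ))), add(Z, SSSZ))
  step 2: S(add(add(SZ, add(SSZ, SZ)), add(Z, SSSZ)))
  step 3: S(add(S(add(Z, add(SSZ, SZ))), add(Z, SSSZ)))
  step 4: S(S(add(add(Z, add(SSZ, SZ)), add(Z, SSSZ))))
  step 5: S(S(add(add(SSZ, SZ), add(Z, SSSZ))))
  step 6: S(S(add(S(add(SZ, SZ)), add(Z, SSSZ))))
  step 7: S(S(S(add(add(SZ, SZ), add(Z, SSSZ)))))
  step 8: S(S(S(add(S(add(Z, SZ)), add(Z, SSSZ)))))
  step 9: S(S(S(S(add(add(Z, SZ), add(Z, SSSZ))))))
  step 10: S(S(S(S(add(SZ, add(Z, SSSZ))))))
  step 11: S(S(S(S(S(add(Z, add(Z, SSSZ)))))))
  step 12: S(S(S(S(S(add(Z, SSSZ))))))
  step 13: S^8(Z)

Term B:
  start: add(S^4(Z), mul(SSZ, Z))
  step 1: S(add(SSSZ, mul(SSZ, Z)))
  step 2: S(S(add(SSZ, mul(SSZ, Z))))
  step 3: S(S(S(add(SZ, mul(SSZ, Z)))))
  step 4: S(S(S(S(add(Z, mul(SSZ, Z))))))
  step 5: S(S(S(S(mul(SSZ, Z)))))
  step 6: S(S(S(S(add(Z, mul(SZ, Z))))))
  step 7: S(S(S(S(mul(SZ, Z)))))
  step 8: S(S(S(S(add(Z, mul(Z, Z))))))
  step 9: S(S(S(S(mul(Z, Z)))))
  step 10: S^4(Z)

Answer: DIFFERENT — A ⇓ S^8(Z), B ⇓ S^4(Z)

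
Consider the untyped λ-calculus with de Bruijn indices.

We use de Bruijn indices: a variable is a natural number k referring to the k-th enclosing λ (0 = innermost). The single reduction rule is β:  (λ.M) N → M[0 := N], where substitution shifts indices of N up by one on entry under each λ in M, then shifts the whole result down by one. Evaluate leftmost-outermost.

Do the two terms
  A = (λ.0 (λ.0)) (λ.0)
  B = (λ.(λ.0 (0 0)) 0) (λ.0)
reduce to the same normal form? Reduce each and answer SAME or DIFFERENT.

Answer: SAME — A ⇓ λ.0, B ⇓ λ.0

Working:
Term A:
  start: (λ.0 (λ.0)) (λ.0)
  step 1: (λ.0) (λ.0)
  step 2: λ.0

Term B:
  start: (λ.(λ.0 (0 0)) 0) (λ.0)
  step 1: (λ.0 (0 0)) (λ.0)
  step 2: (λ.0) ((λ.0) (λ.0))
  step 3: (λ.0) (λ.0)
  step 4: λ.0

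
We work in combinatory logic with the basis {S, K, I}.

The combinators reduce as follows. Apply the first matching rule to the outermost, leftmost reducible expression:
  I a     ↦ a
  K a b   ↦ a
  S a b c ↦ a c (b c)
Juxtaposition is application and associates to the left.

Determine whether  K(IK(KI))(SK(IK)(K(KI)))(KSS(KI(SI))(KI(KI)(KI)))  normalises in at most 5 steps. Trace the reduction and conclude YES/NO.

  start: K(IK(KI))(SK(IK)(K(KI)))(KSS(KI(SI))(KI(KI)(KI)))
  →1  IK(KI)(KSS(KI(SI))(KI(KI)(KI)))
  →2  K(KI)(KSS(KI(SI))(KI(KI)(KI)))
  →3  KI

Answer: YES — reaches normal form KI in 3 ≤ 5 steps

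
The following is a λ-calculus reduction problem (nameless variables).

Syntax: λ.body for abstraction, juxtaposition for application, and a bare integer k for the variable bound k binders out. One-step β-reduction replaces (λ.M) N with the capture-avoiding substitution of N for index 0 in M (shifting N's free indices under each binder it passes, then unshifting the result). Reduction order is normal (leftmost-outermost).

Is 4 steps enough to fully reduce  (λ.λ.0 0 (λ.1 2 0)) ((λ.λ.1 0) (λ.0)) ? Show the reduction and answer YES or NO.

Answer: YES — reaches normal form λ.0 0 (λ.1 (λ.0) 0) in 3 ≤ 4 steps

Working:
  start: (λ.λ.0 0 (λ.1 2 0)) ((λ.λ.1 0) (λ.0))
  [1] λ.0 0 (λ.1 ((λ.λ.1 0) (λ.0)) 0)
  [2] λ.0 0 (λ.1 (λ.(λ.0) 0) 0)
  [3] λ.0 0 (λ.1 (λ.0) 0)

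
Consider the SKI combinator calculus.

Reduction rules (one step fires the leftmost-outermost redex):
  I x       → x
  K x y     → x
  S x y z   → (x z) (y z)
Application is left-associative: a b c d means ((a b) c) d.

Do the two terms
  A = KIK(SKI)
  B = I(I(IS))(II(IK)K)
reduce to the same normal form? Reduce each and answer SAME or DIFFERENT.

Answer: DIFFERENT — A ⇓ SKI, B ⇓ S(KK)

Working:
Term A:
  start: KIK(SKI)
  [1] I(SKI)
  [2] SKI

Term B:
  start: I(I(IS))(II(IK)K)
  [1] I(IS)(II(IK)K)
  [2] IS(II(IK)K)
  [3] S(II(IK)K)
  [4] S(I(IK)K)
  [5] S(IKK)
  [6] S(KK)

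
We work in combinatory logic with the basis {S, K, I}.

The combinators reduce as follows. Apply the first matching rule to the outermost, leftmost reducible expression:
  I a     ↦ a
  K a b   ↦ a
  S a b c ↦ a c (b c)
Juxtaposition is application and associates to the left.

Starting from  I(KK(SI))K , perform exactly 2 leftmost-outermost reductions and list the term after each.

Answer: after 2 steps: KK

Reduction:
  start: I(KK(SI))K
  [1] KK(SI)K
  [2] KK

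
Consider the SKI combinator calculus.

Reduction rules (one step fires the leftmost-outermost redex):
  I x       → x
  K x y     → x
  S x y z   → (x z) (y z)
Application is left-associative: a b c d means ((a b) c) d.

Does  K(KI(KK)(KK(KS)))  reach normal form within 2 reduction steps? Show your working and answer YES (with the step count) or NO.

  start: K(KI(KK)(KK(KS)))
  →1  K(I(KK(KS)))
  →2  K(KK(KS))

Answer: NO — after 2 steps the term is K(KK(KS)), not yet normal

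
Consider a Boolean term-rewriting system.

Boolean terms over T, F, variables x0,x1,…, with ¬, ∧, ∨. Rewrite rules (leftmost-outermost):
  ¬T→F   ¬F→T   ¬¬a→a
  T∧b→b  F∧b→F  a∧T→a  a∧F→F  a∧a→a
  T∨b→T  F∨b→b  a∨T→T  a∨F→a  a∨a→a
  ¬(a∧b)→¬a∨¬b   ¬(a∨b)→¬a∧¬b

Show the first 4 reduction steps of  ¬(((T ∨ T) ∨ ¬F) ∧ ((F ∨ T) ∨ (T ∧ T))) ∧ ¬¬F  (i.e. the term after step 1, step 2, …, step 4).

Answer: after 4 steps: ((¬T ∧ ¬¬F) ∨ ¬((F ∨ T) ∨ (T ∧ T))) ∧ ¬¬F

Working:
  start: ¬(((T ∨ T) ∨ ¬F) ∧ ((F ∨ T) ∨ (T ∧ T))) ∧ ¬¬F
  [1] (¬((T ∨ T) ∨ ¬F) ∨ ¬((F ∨ T) ∨ (T ∧ T))) ∧ ¬¬F
  [2] ((¬(T ∨ T) ∧ ¬¬F) ∨ ¬((F ∨ T) ∨ (T ∧ T))) ∧ ¬¬F
  [3] (((¬T ∧ ¬T) ∧ ¬¬F) ∨ ¬((F ∨ T) ∨ (T ∧ T))) ∧ ¬¬F
  [4] ((¬T ∧ ¬¬F) ∨ ¬((F ∨ T) ∨ (T ∧ T))) ∧ ¬¬F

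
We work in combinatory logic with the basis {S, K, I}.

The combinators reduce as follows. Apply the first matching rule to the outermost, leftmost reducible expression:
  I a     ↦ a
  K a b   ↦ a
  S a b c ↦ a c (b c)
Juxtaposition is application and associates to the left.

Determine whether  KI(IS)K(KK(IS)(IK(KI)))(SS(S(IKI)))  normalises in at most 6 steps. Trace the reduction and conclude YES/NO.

Answer: YES — reaches normal form K(K(KI)) in 5 ≤ 6 steps

Reduction:
  start: KI(IS)K(KK(IS)(IK(KI)))(SS(S(IKI)))
  step 1: IK(KK(IS)(IK(KI)))(SS(S(IKI)))
  step 2: K(KK(IS)(IK(KI)))(SS(S(IKI)))
  step 3: KK(IS)(IK(KI))
  step 4: K(IK(KI))
  step 5: K(K(KI))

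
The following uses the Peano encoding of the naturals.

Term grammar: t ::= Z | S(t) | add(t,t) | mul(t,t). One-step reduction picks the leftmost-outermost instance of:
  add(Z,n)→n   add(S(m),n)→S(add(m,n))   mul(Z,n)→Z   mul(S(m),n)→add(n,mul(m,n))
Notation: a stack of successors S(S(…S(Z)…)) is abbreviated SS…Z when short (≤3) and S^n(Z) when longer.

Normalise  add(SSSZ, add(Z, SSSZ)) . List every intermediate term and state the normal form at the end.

Answer: normal form = S^6(Z)  (in 5 steps)

Reduction:
  start: add(SSSZ, add(Z, SSSZ))
  →1  S(add(SSZ, add(Z, SSSZ)))
  →2  S(S(add(SZ, add(Z, SSSZ))))
  →3  S(S(S(add(Z, add(Z, SSSZ)))))
  →4  S(S(S(add(Z, SSSZ))))
  →5  S^6(Z)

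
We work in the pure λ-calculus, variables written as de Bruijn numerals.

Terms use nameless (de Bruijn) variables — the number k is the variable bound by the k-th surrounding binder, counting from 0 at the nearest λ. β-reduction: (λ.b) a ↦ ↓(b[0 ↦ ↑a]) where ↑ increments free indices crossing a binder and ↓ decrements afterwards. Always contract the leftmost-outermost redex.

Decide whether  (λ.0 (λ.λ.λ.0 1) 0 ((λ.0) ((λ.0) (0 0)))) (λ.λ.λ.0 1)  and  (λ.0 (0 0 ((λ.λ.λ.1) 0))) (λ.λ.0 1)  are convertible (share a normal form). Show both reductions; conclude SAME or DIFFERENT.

Answer: SAME — A ⇓ λ.0 (λ.λ.λ.0 1), B ⇓ λ.0 (λ.λ.λ.0 1)

Derivation:
Term A:
  start: (λ.0 (λ.λ.λ.0 1) 0 ((λ.0) ((λ.0) (0 0)))) (λ.λ.λ.0 1)
  [1] (λ.λ.λ.0 1) (λ.λ.λ.0 1) (λ.λ.λ.0 1) ((λ.0) ((λ.0) ((λ.λ.λ.0 1) (λ.λ.λ.0 1))))
  [2] (λ.λ.0 1) (λ.λ.λ.0 1) ((λ.0) ((λ.0) ((λ.λ.λ.0 1) (λ.λ.λ.0 1))))
  [3] (λ.0 (λ.λ.λ.0 1)) ((λ.0) ((λ.0) ((λ.λ.λ.0 1) (λ.λ.λ.0 1))))
  [4] (λ.0) ((λ.0) ((λ.λ.λ.0 1) (λ.λ.λ.0 1))) (λ.λ.λ.0 1)
  [5] (λ.0) ((λ.λ.λ.0 1) (λ.λ.λ.0 1)) (λ.λ.λ.0 1)
  [6] (λ.λ.λ.0 1) (λ.λ.λ.0 1) (λ.λ.λ.0 1)
  [7] (λ.λ.0 1) (λ.λ.λ.0 1)
  [8] λ.0 (λ.λ.λ.0 1)

Term B:
  start: (λ.0 (0 0 ((λ.λ.λ.1) 0))) (λ.λ.0 1)
  [1] (λ.λ.0 1) ((λ.λ.0 1) (λ.λ.0 1) ((λ.λ.λ.1) (λ.λ.0 1)))
  [2] λ.0 ((λ.λ.0 1) (λ.λ.0 1) ((λ.λ.λ.1) (λ.λ.0 1)))
  [3] λ.0 ((λ.0 (λ.λ.0 1)) ((λ.λ.λ.1) (λ.λ.0 1)))
  [4] λ.0 ((λ.λ.λ.1) (λ.λ.0 1) (λ.λ.0 1))
  [5] λ.0 ((λ.λ.1) (λ.λ.0 1))
  [6] λ.0 (λ.λ.λ.0 1)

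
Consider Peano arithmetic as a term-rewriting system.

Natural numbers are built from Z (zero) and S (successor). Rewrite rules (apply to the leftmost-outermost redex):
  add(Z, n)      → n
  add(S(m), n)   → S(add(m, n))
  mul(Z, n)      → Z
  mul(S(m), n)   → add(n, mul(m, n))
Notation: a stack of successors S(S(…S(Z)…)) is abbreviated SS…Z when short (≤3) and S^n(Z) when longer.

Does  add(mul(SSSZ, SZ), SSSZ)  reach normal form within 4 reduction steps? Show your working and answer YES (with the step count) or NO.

Answer: NO — after 4 steps the term is S(add(mul(SSZ, SZ), SSSZ)), not yet normal

Working:
  start: add(mul(SSSZ, SZ), SSSZ)
  [1] add(add(SZ, mul(SSZ, SZ)), SSSZ)
  [2] add(S(add(Z, mul(SSZ, SZ))), SSSZ)
  [3] S(add(add(Z, mul(SSZ, SZ)), SSSZ))
  [4] S(add(mul(SSZ, SZ), SSSZ))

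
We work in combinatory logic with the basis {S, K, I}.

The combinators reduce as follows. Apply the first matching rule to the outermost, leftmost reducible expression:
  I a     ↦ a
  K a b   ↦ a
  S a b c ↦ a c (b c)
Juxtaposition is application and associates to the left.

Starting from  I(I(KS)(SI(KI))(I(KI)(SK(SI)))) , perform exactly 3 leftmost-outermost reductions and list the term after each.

  start: I(I(KS)(SI(KI))(I(KI)(SK(SI))))
  →1  I(KS)(SI(KI))(I(KI)(SK(SI)))
  →2  KS(SI(KI))(I(KI)(SK(SI)))
  →3  S(I(KI)(SK(SI)))

Answer: after 3 steps: S(I(KI)(SK(SI)))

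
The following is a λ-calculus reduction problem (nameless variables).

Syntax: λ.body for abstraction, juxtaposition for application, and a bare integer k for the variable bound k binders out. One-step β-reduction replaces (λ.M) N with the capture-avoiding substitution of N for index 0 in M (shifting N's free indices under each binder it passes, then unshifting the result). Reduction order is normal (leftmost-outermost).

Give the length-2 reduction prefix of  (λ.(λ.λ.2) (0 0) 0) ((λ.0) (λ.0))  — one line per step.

  start: (λ.(λ.λ.2) (0 0) 0) ((λ.0) (λ.0))
  [1] (λ.λ.(λ.0) (λ.0)) ((λ.0) (λ.0) ((λ.0) (λ.0))) ((λ.0) (λ.0))
  [2] (λ.(λ.0) (λ.0)) ((λ.0) (λ.0))

Answer: after 2 steps: (λ.(λ.0) (λ.0)) ((λ.0) (λ.0))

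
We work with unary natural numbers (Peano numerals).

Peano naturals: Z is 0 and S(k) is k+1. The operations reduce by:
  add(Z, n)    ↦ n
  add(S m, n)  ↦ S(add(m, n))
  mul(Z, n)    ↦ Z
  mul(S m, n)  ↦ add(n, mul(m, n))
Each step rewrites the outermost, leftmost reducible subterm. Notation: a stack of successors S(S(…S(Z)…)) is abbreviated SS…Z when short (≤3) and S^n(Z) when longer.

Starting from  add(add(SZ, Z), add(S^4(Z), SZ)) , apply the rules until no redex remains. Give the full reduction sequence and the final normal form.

Answer: normal form = S^6(Z)  (in 9 steps)

Reduction:
  start: add(add(SZ, Z), add(S^4(Z), SZ))
  step 1: add(S(add(Z, Z)), add(S^4(Z), SZ))
  step 2: S(add(add(Z, Z), add(S^4(Z), SZ)))
  step 3: S(add(Z, add(S^4(Z), SZ)))
  step 4: S(add(S^4(Z), SZ))
  step 5: S(S(add(SSSZ, SZ)))
  step 6: S(S(S(add(SSZ, SZ))))
  step 7: S(S(S(S(add(SZ, SZ)))))
  step 8: S(S(S(S(S(add(Z, SZ))))))
  step 9: S^6(Z)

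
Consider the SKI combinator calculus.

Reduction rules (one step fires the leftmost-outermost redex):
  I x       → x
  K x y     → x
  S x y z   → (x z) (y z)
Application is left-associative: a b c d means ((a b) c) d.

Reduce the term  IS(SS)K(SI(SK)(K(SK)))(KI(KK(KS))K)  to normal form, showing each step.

  start: IS(SS)K(SI(SK)(K(SK)))(KI(KK(KS))K)
  step 1: S(SS)K(SI(SK)(K(SK)))(KI(KK(KS))K)
  step 2: SS(SI(SK)(K(SK)))(K(SI(SK)(K(SK))))(KI(KK(KS))K)
  step 3: S(K(SI(SK)(K(SK))))(SI(SK)(K(SK))(K(SI(SK)(K(SK)))))(KI(KK(KS))K)
  step 4: K(SI(SK)(K(SK)))(KI(KK(KS))K)(SI(SK)(K(SK))(K(SI(SK)(K(SK))))(KI(KK(KS))K))
  step 5: SI(SK)(K(SK))(SI(SK)(K(SK))(K(SI(SK)(K(SK))))(KI(KK(KS))K))
  step 6: I(K(SK))(SK(K(SK)))(SI(SK)(K(SK))(K(SI(SK)(K(SK))))(KI(KK(KS))K))
  step 7: K(SK)(SK(K(SK)))(SI(SK)(K(SK))(K(SI(SK)(K(SK))))(KI(KK(KS))K))
  step 8: SK(SI(SK)(K(SK))(K(SI(SK)(K(SK))))(KI(KK(KS))K))
  step 9: SK(I(K(SK))(SK(K(SK)))(K(SI(SK)(K(SK))))(KI(KK(KS))K))
  step 10: SK(K(SK)(SK(K(SK)))(K(SI(SK)(K(SK))))(KI(KK(KS))K))
  step 11: SK(SK(K(SI(SK)(K(SK))))(KI(KK(KS))K))
  step 12: SK(K(KI(KK(KS))K)(K(SI(SK)(K(SK)))(KI(KK(KS))K)))
  step 13: SK(KI(KK(KS))K)
  step 14: SK(IK)
  step 15: SKK

Answer: normal form = SKK  (in 15 steps)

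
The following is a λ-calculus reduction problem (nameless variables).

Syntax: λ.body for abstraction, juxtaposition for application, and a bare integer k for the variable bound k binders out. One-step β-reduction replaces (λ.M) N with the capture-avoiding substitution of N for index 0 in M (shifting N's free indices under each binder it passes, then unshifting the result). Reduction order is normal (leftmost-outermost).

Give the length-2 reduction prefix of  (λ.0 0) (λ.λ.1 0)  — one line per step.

  start: (λ.0 0) (λ.λ.1 0)
  step 1: (λ.λ.1 0) (λ.λ.1 0)
  step 2: λ.(λ.λ.1 0) 0

Answer: after 2 steps: λ.(λ.λ.1 0) 0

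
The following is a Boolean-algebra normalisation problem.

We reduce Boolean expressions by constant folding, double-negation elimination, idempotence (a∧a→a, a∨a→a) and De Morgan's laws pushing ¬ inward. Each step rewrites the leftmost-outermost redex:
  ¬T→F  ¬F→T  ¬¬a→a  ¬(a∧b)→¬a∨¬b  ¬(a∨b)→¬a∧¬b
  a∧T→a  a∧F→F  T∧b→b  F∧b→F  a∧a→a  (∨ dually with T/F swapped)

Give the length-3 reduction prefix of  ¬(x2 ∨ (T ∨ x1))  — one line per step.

Answer: after 3 steps: ¬x2 ∧ (F ∧ ¬x1)

Derivation:
  start: ¬(x2 ∨ (T ∨ x1))
  step 1: ¬x2 ∧ ¬(T ∨ x1)
  step 2: ¬x2 ∧ (¬T ∧ ¬x1)
  step 3: ¬x2 ∧ (F ∧ ¬x1)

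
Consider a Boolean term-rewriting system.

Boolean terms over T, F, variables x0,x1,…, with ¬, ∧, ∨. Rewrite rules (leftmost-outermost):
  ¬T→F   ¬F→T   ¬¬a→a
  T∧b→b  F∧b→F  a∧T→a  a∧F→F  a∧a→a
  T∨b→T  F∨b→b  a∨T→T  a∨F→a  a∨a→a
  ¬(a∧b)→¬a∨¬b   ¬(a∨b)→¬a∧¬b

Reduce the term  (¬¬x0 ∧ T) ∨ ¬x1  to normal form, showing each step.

Answer: normal form = x0 ∨ ¬x1  (in 2 steps)

Working:
  start: (¬¬x0 ∧ T) ∨ ¬x1
  [1] ¬¬x0 ∨ ¬x1
  [2] x0 ∨ ¬x1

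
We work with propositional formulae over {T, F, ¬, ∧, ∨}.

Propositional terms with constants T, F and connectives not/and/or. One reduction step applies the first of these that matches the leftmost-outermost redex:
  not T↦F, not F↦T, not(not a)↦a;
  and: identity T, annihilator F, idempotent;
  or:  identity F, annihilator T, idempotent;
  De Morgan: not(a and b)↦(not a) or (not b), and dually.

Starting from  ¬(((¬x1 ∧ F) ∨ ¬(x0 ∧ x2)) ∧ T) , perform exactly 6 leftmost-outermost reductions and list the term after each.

  start: ¬(((¬x1 ∧ F) ∨ ¬(x0 ∧ x2)) ∧ T)
  step 1: ¬((¬x1 ∧ F) ∨ ¬(x0 ∧ x2)) ∨ ¬T
  step 2: (¬(¬x1 ∧ F) ∧ ¬¬(x0 ∧ x2)) ∨ ¬T
  step 3: ((¬¬x1 ∨ ¬F) ∧ ¬¬(x0 ∧ x2)) ∨ ¬T
  step 4: ((x1 ∨ ¬F) ∧ ¬¬(x0 ∧ x2)) ∨ ¬T
  step 5: ((x1 ∨ T) ∧ ¬¬(x0 ∧ x2)) ∨ ¬T
  step 6: (T ∧ ¬¬(x0 ∧ x2)) ∨ ¬T

Answer: after 6 steps: (T ∧ ¬¬(x0 ∧ x2)) ∨ ¬T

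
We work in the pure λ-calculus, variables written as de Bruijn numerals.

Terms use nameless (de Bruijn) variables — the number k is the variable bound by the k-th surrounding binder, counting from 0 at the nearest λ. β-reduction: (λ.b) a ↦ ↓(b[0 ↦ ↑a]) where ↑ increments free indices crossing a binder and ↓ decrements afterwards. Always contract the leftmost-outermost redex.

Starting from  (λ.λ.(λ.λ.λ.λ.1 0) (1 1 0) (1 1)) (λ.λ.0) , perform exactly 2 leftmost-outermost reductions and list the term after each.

  start: (λ.λ.(λ.λ.λ.λ.1 0) (1 1 0) (1 1)) (λ.λ.0)
  →1  λ.(λ.λ.λ.λ.1 0) ((λ.λ.0) (λ.λ.0) 0) ((λ.λ.0) (λ.λ.0))
  →2  λ.(λ.λ.λ.1 0) ((λ.λ.0) (λ.λ.0))

Answer: after 2 steps: λ.(λ.λ.λ.1 0) ((λ.λ.0) (λ.λ.0))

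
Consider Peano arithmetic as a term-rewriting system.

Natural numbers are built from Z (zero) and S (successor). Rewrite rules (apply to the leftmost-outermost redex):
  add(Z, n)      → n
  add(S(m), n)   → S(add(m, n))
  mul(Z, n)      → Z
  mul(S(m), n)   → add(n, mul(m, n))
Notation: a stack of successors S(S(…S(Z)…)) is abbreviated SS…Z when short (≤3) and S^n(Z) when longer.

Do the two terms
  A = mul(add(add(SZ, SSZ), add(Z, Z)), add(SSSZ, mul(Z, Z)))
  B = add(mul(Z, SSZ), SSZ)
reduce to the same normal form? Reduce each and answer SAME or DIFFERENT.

Term A:
  start: mul(add(add(SZ, SSZ), add(Z, Z)), add(SSSZ, mul(Z, Z)))
  [1] mul(add(S(add(Z, SSZ)), add(Z, Z)), add(SSSZ, mul(Z, Z)))
  [2] mul(S(add(add(Z, SSZ), add(Z, Z))), add(SSSZ, mul(Z, Z)))
  [3] add(add(SSSZ, mul(Z, Z)), mul(add(add(Z, SSZ), add(Z, Z)), add(SSSZ, mul(Z, Z))))
  [4] add(S(add(SSZ, mul(Z, Z))), mul(add(add(Z, SSZ), add(Z, Z)), add(SSSZ, mul(Z, Z))))
  [5] S(add(add(SSZ, mul(Z, Z)), mul(add(add(Z, SSZ), add(Z, Z)), add(SSSZ, mul(Z, Z)))))
  [6] S(add(S(add(SZ, mul(Z, Z))), mul(add(add(Z, SSZ), add(Z, Z)), add(SSSZ, mul(Z, Z)))))
  [7] S(S(add(add(SZ, mul(Z, Z)), mul(add(add(Z, SSZ), add(Z, Z)), add(SSSZ, mul(Z, Z))))))
  [8] S(S(add(S(add(Z, mul(Z, Z))), mul(add(add(Z, SSZ), add(Z, Z)), add(SSSZ, mul(Z, Z))))))
  [9] S(S(S(add(add(Z, mul(Z, Z)), mul(add(add(Z, SSZ), add(Z, Z)), add(SSSZ, mul(Z, Z)))))))
  [10] S(S(S(add(mul(Z, Z), mul(add(add(Z, SSZ), add(Z, Z)), add(SSSZ, mul(Z, Z)))))))
  [11] S(S(S(add(Z, mul(add(add(Z, SSZ), add(Z, Z)), add(SSSZ, mul(Z, Z)))))))
  [12] S(S(S(mul(add(add(Z, SSZ), add(Z, Z)), add(SSSZ, mul(Z, Z))))))
  [13] S(S(S(mul(add(SSZ, add(Z, Z)), add(SSSZ, mul(Z, Z))))))
  [14] S(S(S(mul(S(add(SZ, add(Z, Z))), add(SSSZ, mul(Z, Z))))))
  [15] S(S(S(add(add(SSSZ, mul(Z, Z)), mul(add(SZ, add(Z, Z)), add(SSSZ, mul(Z, Z)))))))
  [16] S(S(S(add(S(add(SSZ, mul(Z, Z))), mul(add(SZ, add(Z, Z)), add(SSSZ, mul(Z, Z)))))))
  [17] S(S(S(S(add(add(SSZ, mul(Z, Z)), mul(add(SZ, add(Z, Z)), add(SSSZ, mul(Z, Z))))))))
  [18] S(S(S(S(add(S(add(SZ, mul(Z, Z))), mul(add(SZ, add(Z, Z)), add(SSSZ, mul(Z, Z))))))))
  [19] S(S(S(S(S(add(add(SZ, mul(Z, Z)), mul(add(SZ, add(Z, Z)), add(SSSZ, mul(Z, Z)))))))))
  [20] S(S(S(S(S(add(S(add(Z, mul(Z, Z))), mul(add(SZ, add(Z, Z)), add(SSSZ, mul(Z, Z)))))))))
  [21] S(S(S(S(S(S(add(add(Z, mul(Z, Z)), mul(add(SZ, add(Z, Z)), add(SSSZ, mul(Z, Z))))))))))
  [22] S(S(S(S(S(S(add(mul(Z, Z), mul(add(SZ, add(Z, Z)), add(SSSZ, mul(Z, Z))))))))))
  [23] S(S(S(S(S(S(add(Z, mul(add(SZ, add(Z, Z)), add(SSSZ, mul(Z, Z))))))))))
  [24] S(S(S(S(S(S(mul(add(SZ, add(Z, Z)), add(SSSZ, mul(Z, Z)))))))))
  [25] S(S(S(S(S(S(mul(S(add(Z, add(Z, Z))), add(SSSZ, mul(Z, Z)))))))))
  [26] S(S(S(S(S(S(add(add(SSSZ, mul(Z, Z)), mul(add(Z, add(Z, Z)), add(SSSZ, mul(Z, Z))))))))))
  [27] S(S(S(S(S(S(add(S(add(SSZ, mul(Z, Z))), mul(add(Z, add(Z, Z)), add(SSSZ, mul(Z, Z))))))))))
  [28] S(S(S(S(S(S(S(add(add(SSZ, mul(Z, Z)), mul(add(Z, add(Z, Z)), add(SSSZ, mul(Z, Z)))))))))))
  [29] S(S(S(S(S(S(S(add(S(add(SZ, mul(Z, Z))), mul(add(Z, add(Z, Z)), add(SSSZ, mul(Z, Z)))))))))))
  [30] S(S(S(S(S(S(S(S(add(add(SZ, mul(Z, Z)), mul(add(Z, add(Z, Z)), add(SSSZ, mul(Z, Z))))))))))))
  [31] S(S(S(S(S(S(S(S(add(S(add(Z, mul(Z, Z))), mul(add(Z, add(Z, Z)), add(SSSZ, mul(Z, Z))))))))))))
  [32] S(S(S(S(S(S(S(S(S(add(add(Z, mul(Z, Z)), mul(add(Z, add(Z, Z)), add(SSSZ, mul(Z, Z)))))))))))))
  [33] S(S(S(S(S(S(S(S(S(add(mul(Z, Z), mul(add(Z, add(Z, Z)), add(SSSZ, mul(Z, Z)))))))))))))
  [34] S(S(S(S(S(S(S(S(S(add(Z, mul(add(Z, add(Z, Z)), add(SSSZ, mul(Z, Z)))))))))))))
  [35] S(S(S(S(S(S(S(S(S(mul(add(Z, add(Z, Z)), add(SSSZ, mul(Z, Z))))))))))))
  [36] S(S(S(S(S(S(S(S(S(mul(add(Z, Z), add(SSSZ, mul(Z, Z))))))))))))
  [37] S(S(S(S(S(S(S(S(S(mul(Z, add(SSSZ, mul(Z, Z))))))))))))
  [38] S^9(Z)

Term B:
  start: add(mul(Z, SSZ), SSZ)
  [1] add(Z, SSZ)
  [2] SSZ

Answer: DIFFERENT — A ⇓ S^9(Z), B ⇓ SSZ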